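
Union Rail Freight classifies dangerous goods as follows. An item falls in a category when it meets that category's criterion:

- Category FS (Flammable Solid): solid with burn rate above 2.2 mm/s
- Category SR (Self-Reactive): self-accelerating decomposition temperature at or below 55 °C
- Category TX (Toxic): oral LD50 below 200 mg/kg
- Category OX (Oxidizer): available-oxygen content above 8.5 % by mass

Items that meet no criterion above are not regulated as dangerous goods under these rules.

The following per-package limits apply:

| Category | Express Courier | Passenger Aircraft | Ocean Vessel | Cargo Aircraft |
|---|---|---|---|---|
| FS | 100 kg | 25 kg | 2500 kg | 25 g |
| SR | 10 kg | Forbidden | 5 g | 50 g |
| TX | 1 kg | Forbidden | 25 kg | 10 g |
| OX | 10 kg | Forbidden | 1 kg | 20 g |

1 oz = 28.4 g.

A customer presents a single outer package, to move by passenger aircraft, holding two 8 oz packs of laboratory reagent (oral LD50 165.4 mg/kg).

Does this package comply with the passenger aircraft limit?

No

With oral LD50 165.4 mg/kg (< 200 mg/kg), the laboratory reagent falls in Category TX.
Category TX quantity: two 8 oz packs = 454.4 g.
Category TX is Forbidden by passenger aircraft.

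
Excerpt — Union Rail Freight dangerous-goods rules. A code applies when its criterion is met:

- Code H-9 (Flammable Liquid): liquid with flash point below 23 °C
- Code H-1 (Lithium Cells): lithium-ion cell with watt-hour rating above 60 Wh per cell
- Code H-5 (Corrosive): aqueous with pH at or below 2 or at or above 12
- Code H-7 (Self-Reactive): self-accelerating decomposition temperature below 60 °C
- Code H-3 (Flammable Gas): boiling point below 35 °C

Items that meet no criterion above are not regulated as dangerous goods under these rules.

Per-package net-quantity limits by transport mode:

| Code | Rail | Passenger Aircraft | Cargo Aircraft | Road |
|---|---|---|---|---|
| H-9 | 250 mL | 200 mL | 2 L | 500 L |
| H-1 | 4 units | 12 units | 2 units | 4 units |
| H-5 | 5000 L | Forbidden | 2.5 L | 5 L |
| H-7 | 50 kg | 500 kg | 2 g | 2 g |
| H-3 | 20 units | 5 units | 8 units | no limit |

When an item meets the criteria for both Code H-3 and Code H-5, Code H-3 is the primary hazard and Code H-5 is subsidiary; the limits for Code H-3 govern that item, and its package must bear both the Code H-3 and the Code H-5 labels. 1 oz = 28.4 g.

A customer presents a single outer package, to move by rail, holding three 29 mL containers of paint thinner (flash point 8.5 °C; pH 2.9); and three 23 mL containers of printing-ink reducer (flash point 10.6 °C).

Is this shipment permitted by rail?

Yes

The paint thinner has flash point 8.5 °C, which is < 23 °C, so it is Code H-9 (Flammable Liquid).
Printing-ink reducer: flash point 10.6 °C < 23 °C → Code H-9 (Flammable Liquid).
Code H-9 net quantity: (three 29 mL containers = 87 mL) + (three 23 mL containers = 69 mL) = 156 mL.
That is within the Code H-9 rail limit of 250 mL.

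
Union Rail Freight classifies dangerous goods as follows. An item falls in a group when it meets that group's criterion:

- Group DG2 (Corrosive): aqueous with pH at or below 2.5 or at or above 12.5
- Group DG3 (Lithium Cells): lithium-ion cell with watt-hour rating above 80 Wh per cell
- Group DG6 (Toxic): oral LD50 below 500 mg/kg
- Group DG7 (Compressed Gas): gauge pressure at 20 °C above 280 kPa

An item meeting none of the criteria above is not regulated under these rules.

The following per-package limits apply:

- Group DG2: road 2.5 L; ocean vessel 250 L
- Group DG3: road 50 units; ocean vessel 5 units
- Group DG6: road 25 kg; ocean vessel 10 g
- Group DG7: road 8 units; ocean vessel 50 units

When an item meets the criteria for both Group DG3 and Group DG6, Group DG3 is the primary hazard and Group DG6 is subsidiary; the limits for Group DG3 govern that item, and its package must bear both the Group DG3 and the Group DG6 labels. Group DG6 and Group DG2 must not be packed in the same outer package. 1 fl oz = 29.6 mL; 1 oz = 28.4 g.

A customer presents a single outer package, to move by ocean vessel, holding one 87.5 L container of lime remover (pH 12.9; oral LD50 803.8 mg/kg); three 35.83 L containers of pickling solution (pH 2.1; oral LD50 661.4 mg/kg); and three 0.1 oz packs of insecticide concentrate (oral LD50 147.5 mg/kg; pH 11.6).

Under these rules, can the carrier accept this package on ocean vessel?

No

With pH 12.9 (≥ 12.5), the lime remover falls in Group DG2.
pH 2.1 meets the Group DG2 criterion (Corrosive), so the pickling solution is Group DG2.
Insecticide concentrate: oral LD50 147.5 mg/kg < 500 mg/kg → Group DG6 (Toxic).
Group DG6 quantity: three 0.1 oz packs = 8.52 g.
8.52 g is within the ocean vessel limit of 10 g for Group DG6.
Total Group DG2: 87.5 L + (three 35.83 L containers = 107.49 L) = 194.99 L.
That is within the Group DG2 ocean vessel limit of 250 L.
Group DG6 and Group DG2 may not share an outer package.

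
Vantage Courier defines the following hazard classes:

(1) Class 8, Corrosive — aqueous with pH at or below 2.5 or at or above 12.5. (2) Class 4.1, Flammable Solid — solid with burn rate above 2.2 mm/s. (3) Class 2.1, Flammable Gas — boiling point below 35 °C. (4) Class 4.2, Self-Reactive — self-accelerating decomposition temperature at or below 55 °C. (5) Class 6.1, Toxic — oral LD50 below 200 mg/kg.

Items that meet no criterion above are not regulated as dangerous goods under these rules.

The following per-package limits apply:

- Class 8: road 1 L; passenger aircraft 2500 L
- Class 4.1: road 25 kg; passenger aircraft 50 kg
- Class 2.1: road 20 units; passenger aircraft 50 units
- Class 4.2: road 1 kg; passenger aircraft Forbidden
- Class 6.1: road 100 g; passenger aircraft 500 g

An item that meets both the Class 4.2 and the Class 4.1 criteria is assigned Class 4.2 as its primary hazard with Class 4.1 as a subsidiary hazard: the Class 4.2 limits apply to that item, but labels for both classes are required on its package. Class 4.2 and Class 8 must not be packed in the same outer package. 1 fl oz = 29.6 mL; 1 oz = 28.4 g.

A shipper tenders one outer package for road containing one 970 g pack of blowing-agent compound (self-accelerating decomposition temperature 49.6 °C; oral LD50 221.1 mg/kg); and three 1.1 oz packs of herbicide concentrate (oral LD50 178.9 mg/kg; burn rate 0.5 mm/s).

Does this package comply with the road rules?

Yes

Self-accelerating decomposition temperature 49.6 °C meets the Class 4.2 criterion (Self-Reactive), so the blowing-agent compound is Class 4.2.
The herbicide concentrate has oral LD50 178.9 mg/kg, which is < 200 mg/kg, so it is Class 6.1 (Toxic).
Class 4.2 quantity: 970 g.
That is within the Class 4.2 road limit of 1 kg.
Class 6.1 quantity: three 1.1 oz packs = 93.72 g.
93.72 g ≤ 100 g (road limit, Class 6.1) — within limit.
The segregation rule (Class 4.2 with Class 8) does not apply to Class 4.2 with Class 6.1.
Every hazard class is within its road limit and no segregation rule is violated.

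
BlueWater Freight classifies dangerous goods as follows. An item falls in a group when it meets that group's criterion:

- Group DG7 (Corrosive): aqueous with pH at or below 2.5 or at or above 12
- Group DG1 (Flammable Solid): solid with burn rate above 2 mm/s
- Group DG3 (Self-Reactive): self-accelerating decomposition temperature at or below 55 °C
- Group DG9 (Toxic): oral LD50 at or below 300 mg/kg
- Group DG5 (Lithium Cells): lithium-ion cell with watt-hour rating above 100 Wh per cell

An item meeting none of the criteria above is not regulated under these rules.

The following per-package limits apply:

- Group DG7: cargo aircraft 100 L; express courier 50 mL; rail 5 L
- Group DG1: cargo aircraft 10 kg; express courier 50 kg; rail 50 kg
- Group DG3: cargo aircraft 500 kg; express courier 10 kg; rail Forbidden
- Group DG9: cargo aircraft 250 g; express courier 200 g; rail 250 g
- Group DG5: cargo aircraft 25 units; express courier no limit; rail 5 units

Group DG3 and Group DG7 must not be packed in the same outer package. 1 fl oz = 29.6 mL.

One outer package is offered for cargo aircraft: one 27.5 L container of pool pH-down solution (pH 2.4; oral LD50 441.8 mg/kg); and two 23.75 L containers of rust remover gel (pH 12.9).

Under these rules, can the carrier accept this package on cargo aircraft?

pH 2.4 meets the Group DG7 criterion (Corrosive), so the pool pH-down solution is Group DG7.
The rust remover gel has pH 12.9, which is ≥ 12, so it is Group DG7 (Corrosive).
Group DG7 net quantity: 27.5 L + (two 23.75 L containers = 47.5 L) = 75 L.
75 L ≤ 100 L (cargo aircraft limit, Group DG7) — within limit.

Yes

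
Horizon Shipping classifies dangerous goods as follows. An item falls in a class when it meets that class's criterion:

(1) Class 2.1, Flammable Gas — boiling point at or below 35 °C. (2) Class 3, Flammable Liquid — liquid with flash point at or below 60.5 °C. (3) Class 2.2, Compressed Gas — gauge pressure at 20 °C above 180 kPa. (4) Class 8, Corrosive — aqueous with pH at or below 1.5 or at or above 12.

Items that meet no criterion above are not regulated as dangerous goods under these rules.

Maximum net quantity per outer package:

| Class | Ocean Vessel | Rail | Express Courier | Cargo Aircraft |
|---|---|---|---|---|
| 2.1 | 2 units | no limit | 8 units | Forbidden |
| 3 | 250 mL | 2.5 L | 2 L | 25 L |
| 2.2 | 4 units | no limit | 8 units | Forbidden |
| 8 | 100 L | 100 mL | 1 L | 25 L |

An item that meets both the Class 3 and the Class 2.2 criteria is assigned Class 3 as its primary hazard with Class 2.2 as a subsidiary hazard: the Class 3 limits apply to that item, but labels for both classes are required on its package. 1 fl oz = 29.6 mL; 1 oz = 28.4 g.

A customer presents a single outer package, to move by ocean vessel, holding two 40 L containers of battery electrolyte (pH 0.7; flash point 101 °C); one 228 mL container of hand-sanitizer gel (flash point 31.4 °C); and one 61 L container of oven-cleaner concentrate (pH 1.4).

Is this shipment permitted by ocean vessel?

Battery electrolyte: pH 0.7 ≤ 1.5 → Class 8 (Corrosive).
Hand-sanitizer gel: flash point 31.4 °C ≤ 60.5 °C → Class 3 (Flammable Liquid).
With pH 1.4 (≤ 1.5), the oven-cleaner concentrate falls in Class 8.
Total Class 8: (two 40 L containers = 80 L) + 61 L = 141 L.
141 L > 100 L (ocean vessel limit, Class 8) — over the limit.
Class 3 quantity: 228 mL.
228 mL is within the ocean vessel limit of 250 mL for Class 3.

No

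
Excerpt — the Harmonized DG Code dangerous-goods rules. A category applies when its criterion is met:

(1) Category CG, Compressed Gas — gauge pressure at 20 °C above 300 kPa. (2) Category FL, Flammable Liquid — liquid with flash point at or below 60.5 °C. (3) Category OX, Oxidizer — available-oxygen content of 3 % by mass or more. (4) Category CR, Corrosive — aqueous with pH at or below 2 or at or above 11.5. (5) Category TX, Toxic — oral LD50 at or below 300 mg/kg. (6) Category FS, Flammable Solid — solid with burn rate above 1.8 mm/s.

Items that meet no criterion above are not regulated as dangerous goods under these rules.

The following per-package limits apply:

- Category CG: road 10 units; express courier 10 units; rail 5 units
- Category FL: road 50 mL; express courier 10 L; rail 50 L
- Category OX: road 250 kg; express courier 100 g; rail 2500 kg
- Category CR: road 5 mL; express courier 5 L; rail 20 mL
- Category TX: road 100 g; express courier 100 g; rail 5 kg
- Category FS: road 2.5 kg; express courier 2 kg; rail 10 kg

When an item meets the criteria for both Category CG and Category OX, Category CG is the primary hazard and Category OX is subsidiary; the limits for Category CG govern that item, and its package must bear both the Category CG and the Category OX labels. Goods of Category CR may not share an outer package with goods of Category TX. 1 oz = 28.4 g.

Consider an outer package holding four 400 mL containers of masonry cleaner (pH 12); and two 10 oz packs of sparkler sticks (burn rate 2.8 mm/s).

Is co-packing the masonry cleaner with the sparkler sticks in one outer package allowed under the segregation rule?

With pH 12 (≥ 11.5), the masonry cleaner falls in Category CR.
Burn rate 2.8 mm/s meets the Category FS criterion (Flammable Solid), so the sparkler sticks are Category FS.
No segregation rule bars Category CR with Category FS.

Yes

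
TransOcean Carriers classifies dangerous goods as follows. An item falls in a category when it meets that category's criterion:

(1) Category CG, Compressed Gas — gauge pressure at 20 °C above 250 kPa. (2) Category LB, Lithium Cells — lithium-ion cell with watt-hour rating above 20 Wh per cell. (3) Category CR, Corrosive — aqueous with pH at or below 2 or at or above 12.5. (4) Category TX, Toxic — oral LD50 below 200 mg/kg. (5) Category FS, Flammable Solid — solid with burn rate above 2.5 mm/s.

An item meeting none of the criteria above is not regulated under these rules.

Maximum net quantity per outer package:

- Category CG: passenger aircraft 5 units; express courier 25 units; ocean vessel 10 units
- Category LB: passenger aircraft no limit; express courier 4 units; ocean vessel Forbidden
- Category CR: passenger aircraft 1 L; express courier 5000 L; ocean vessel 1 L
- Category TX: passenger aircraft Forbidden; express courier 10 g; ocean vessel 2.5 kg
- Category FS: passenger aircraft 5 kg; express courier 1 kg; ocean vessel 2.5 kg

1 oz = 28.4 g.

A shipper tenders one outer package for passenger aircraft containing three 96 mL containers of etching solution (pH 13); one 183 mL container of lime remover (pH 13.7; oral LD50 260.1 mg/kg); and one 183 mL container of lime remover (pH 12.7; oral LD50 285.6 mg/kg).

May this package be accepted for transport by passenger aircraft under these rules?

Yes

Etching solution: pH 13 ≥ 12.5 → Category CR (Corrosive).
pH 13.7 meets the Category CR criterion (Corrosive), so the lime remover is Category CR.
pH 12.7 meets the Category CR criterion (Corrosive), so the lime remover is Category CR.
Category CR net quantity: (three 96 mL containers = 288 mL) + 183 mL + 183 mL = 654 mL.
That is within the Category CR passenger aircraft limit of 1 L.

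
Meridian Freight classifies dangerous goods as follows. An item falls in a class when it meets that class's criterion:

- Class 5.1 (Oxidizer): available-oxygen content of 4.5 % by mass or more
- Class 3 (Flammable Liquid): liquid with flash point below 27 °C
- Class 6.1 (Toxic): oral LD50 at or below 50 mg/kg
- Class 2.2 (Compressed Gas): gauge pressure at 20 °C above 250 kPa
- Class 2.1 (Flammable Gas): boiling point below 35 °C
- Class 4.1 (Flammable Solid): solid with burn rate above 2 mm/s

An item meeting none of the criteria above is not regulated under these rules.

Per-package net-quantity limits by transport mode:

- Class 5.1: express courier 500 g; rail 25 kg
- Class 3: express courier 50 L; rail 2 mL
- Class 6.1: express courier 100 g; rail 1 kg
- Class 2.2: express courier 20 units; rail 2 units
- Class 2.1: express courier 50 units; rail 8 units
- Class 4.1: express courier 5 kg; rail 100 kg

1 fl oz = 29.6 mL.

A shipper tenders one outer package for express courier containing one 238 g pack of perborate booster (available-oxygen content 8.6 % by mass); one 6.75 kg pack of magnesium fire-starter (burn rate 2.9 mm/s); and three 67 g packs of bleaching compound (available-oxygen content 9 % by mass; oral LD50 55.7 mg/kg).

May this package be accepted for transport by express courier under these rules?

Perborate booster: available-oxygen content 8.6 % by mass ≥ 4.5 % by mass → Class 5.1 (Oxidizer).
The magnesium fire-starter has burn rate 2.9 mm/s, which is > 2 mm/s, so it is Class 4.1 (Flammable Solid).
Available-oxygen content 9 % by mass meets the Class 5.1 criterion (Oxidizer), so the bleaching compound is Class 5.1.
Class 5.1 net quantity: 238 g + (three 67 g packs = 201 g) = 439 g.
That is within the Class 5.1 express courier limit of 500 g.
Class 4.1 quantity: 6.75 kg.
6.75 kg > 5 kg (express courier limit, Class 4.1) — over the limit.

No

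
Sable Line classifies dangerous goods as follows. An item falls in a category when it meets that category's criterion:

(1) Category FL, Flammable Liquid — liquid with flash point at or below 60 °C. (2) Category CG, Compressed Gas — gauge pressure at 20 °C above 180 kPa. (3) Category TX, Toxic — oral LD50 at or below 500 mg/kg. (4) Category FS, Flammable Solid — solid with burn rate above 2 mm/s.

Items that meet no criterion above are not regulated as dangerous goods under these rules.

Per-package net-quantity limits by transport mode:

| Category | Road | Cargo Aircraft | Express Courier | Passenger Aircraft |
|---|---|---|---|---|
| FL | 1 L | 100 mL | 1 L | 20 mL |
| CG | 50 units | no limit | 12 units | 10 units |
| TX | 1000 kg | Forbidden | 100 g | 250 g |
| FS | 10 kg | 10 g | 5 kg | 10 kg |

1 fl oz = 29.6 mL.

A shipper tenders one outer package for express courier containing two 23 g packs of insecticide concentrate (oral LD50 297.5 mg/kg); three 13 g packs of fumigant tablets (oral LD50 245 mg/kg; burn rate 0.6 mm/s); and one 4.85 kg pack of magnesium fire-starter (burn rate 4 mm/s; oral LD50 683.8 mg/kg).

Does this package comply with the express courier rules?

The insecticide concentrate has oral LD50 297.5 mg/kg, which is ≤ 500 mg/kg, so it is Category TX (Toxic).
With oral LD50 245 mg/kg (≤ 500 mg/kg), the fumigant tablets fall in Category TX.
With burn rate 4 mm/s (> 2 mm/s), the magnesium fire-starter falls in Category FS.
Total Category TX: (two 23 g packs = 46 g) + (three 13 g packs = 39 g) = 85 g.
85 g ≤ 100 g (express courier limit, Category TX) — within limit.
Category FS quantity: 4.85 kg.
4.85 kg ≤ 5 kg (express courier limit, Category FS) — within limit.
Every hazard category is within its express courier limit and no segregation rule is violated.

Yes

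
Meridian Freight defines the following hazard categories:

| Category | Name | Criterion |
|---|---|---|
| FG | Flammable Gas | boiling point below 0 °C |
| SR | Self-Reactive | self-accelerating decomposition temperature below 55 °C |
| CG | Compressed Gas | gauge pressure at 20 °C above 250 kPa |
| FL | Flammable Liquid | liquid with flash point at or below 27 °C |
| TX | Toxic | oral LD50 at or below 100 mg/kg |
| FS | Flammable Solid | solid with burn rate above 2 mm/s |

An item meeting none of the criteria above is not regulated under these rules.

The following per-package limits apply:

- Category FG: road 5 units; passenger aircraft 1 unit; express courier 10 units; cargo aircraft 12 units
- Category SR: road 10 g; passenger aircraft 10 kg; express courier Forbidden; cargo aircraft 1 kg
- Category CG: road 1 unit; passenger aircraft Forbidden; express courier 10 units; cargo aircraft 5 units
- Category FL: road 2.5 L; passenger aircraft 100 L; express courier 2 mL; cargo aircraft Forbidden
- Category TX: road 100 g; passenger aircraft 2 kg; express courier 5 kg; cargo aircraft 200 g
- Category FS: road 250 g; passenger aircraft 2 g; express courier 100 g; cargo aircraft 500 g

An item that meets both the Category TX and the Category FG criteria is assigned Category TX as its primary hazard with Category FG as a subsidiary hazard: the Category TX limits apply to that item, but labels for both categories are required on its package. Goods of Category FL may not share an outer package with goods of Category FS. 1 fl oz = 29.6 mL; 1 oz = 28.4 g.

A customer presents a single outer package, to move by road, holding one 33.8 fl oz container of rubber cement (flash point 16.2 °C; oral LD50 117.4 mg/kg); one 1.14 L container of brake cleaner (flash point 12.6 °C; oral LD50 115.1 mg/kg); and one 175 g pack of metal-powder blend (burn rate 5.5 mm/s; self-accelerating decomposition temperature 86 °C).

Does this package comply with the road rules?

No

Flash point 16.2 °C meets the Category FL criterion (Flammable Liquid), so the rubber cement is Category FL.
Brake cleaner: flash point 12.6 °C ≤ 27 °C → Category FL (Flammable Liquid).
The metal-powder blend has burn rate 5.5 mm/s, which is > 2 mm/s, so it is Category FS (Flammable Solid).
Total Category FL: (one 33.8 fl oz container = 1000.48 mL) + 1.14 L = 2140.48 mL.
2140.48 mL is within the road limit of 2.5 L for Category FL.
Category FS quantity: 175 g.
175 g is within the road limit of 250 g for Category FS.
Category FL and Category FS may not share an outer package.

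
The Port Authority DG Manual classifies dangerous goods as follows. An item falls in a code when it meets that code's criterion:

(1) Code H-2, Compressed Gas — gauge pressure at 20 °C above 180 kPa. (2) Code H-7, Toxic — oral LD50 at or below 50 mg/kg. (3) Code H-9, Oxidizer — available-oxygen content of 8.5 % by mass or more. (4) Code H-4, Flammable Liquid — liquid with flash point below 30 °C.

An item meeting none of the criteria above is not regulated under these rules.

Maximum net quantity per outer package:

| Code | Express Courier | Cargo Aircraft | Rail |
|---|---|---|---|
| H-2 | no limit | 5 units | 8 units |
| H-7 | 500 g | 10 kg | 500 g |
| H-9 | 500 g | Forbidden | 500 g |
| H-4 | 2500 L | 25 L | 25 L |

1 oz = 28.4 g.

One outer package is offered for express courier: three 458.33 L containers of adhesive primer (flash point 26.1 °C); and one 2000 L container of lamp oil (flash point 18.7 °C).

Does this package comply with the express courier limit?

No

Adhesive primer: flash point 26.1 °C < 30 °C → Code H-4 (Flammable Liquid).
Flash point 18.7 °C meets the Code H-4 criterion (Flammable Liquid), so the lamp oil is Code H-4.
Total Code H-4: (three 458.33 L containers = 1374.99 L) + 2000 L = 3374.99 L.
3374.99 L > 2500 L (express courier limit, Code H-4) — over the limit.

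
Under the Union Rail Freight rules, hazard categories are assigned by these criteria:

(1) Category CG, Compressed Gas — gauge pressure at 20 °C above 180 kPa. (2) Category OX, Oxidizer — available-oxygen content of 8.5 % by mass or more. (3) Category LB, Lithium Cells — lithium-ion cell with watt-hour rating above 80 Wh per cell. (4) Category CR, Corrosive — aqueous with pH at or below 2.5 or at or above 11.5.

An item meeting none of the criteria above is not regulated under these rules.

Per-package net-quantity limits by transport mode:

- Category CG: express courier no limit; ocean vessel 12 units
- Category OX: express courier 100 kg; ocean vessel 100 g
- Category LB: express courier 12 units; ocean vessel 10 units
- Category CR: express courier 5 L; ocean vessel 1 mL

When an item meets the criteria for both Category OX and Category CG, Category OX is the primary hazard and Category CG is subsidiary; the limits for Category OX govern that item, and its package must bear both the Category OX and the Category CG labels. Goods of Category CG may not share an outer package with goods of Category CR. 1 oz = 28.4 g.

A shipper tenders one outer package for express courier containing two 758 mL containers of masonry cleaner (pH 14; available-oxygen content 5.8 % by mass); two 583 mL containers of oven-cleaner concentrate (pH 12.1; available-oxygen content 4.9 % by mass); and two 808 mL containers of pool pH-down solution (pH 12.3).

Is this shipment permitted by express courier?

The masonry cleaner has pH 14, which is ≥ 11.5, so it is Category CR (Corrosive).
pH 12.1 meets the Category CR criterion (Corrosive), so the oven-cleaner concentrate is Category CR.
pH 12.3 meets the Category CR criterion (Corrosive), so the pool pH-down solution is Category CR.
Category CR net quantity: (two 758 mL containers = 1.516 L) + (two 583 mL containers = 1.166 L) + (two 808 mL containers = 1.616 L) = 4.298 L.
That is within the Category CR express courier limit of 5 L.

Yes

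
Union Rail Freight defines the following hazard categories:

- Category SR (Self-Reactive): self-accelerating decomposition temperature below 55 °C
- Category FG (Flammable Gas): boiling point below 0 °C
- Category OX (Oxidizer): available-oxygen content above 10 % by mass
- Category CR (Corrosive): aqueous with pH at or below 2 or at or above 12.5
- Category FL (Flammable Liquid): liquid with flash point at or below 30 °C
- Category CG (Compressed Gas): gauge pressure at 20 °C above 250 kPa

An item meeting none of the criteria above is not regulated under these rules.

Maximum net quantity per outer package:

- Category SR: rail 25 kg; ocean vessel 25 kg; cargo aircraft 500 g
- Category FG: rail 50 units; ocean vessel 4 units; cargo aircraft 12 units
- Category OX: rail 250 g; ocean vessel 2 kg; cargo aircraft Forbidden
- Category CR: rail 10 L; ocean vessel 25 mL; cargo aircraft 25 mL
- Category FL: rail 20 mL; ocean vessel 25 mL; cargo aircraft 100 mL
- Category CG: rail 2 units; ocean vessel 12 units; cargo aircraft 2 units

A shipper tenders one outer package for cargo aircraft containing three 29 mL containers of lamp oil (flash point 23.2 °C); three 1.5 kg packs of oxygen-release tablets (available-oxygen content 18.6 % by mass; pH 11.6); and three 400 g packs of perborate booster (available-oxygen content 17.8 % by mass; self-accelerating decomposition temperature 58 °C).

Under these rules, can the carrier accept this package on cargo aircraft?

Flash point 23.2 °C meets the Category FL criterion (Flammable Liquid), so the lamp oil is Category FL.
Oxygen-release tablets: available-oxygen content 18.6 % by mass > 10 % by mass → Category OX (Oxidizer).
The perborate booster has available-oxygen content 17.8 % by mass, which is > 10 % by mass, so it is Category OX (Oxidizer).
Total Category OX: (three 1.5 kg packs = 4.5 kg) + (three 400 g packs = 1.2 kg) = 5.7 kg.
By cargo aircraft, Category OX is Forbidden regardless of quantity.
Category FL quantity: three 29 mL containers = 87 mL.
That is within the Category FL cargo aircraft limit of 100 mL.

No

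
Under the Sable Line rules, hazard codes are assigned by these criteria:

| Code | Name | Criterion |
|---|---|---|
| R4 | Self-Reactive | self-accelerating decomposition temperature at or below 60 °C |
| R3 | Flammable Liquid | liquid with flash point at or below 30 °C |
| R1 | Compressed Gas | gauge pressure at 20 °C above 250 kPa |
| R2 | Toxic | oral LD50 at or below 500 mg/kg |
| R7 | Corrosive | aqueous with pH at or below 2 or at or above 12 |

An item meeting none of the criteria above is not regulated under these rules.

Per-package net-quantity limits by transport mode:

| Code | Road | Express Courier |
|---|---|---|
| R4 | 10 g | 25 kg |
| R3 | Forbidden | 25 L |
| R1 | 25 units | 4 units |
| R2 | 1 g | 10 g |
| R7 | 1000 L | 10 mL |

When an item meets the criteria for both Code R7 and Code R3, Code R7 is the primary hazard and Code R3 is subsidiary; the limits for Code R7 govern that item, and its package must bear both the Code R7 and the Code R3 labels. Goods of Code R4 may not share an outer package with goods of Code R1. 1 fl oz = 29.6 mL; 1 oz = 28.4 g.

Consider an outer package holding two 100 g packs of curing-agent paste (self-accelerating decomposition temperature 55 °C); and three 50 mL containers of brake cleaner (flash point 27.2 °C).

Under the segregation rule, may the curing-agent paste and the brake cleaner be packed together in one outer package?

Yes

Curing-agent paste: self-accelerating decomposition temperature 55 °C ≤ 60 °C → Code R4 (Self-Reactive).
The brake cleaner has flash point 27.2 °C, which is ≤ 30 °C, so it is Code R3 (Flammable Liquid).
No segregation rule bars Code R4 with Code R3.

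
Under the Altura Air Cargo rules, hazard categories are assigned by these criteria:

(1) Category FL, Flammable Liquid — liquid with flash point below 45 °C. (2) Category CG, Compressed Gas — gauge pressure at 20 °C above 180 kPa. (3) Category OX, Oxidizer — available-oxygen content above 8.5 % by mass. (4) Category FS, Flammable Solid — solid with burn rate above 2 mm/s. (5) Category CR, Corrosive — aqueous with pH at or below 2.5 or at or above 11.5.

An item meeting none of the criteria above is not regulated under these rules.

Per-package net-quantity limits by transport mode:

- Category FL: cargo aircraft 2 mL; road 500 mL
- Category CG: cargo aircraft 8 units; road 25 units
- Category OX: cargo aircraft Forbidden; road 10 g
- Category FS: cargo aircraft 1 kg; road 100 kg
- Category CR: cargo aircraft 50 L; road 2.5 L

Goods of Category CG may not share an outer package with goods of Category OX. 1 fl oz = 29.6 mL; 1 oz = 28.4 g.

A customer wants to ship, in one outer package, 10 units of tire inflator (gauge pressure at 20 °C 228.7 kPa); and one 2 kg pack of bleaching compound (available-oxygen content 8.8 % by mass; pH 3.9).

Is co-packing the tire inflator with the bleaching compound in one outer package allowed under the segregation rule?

No

Tire inflator: gauge pressure at 20 °C 228.7 kPa > 180 kPa → Category CG (Compressed Gas).
Available-oxygen content 8.8 % by mass meets the Category OX criterion (Oxidizer), so the bleaching compound is Category OX.
Category CG and Category OX may not share an outer package.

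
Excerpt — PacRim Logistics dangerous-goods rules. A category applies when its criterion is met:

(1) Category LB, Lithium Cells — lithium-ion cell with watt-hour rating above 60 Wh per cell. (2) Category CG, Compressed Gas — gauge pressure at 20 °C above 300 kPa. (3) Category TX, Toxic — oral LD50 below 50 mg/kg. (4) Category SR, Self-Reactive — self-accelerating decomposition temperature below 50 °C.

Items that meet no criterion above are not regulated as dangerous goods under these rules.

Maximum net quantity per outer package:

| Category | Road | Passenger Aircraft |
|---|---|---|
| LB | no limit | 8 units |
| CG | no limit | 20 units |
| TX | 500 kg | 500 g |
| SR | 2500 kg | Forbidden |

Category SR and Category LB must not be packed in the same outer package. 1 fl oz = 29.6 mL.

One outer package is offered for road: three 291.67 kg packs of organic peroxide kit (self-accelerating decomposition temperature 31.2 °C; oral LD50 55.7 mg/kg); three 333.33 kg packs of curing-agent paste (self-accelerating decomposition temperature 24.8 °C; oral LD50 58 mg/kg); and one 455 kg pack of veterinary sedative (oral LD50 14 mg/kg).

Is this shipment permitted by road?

Yes

Organic peroxide kit: self-accelerating decomposition temperature 31.2 °C < 50 °C → Category SR (Self-Reactive).
Curing-agent paste: self-accelerating decomposition temperature 24.8 °C < 50 °C → Category SR (Self-Reactive).
With oral LD50 14 mg/kg (< 50 mg/kg), the veterinary sedative falls in Category TX.
Total Category SR: (three 291.67 kg packs = 875.01 kg) + (three 333.33 kg packs = 999.99 kg) = 1875 kg.
That is within the Category SR road limit of 2500 kg.
Category TX quantity: 455 kg.
That is within the Category TX road limit of 500 kg.
The segregation rule (Category SR with Category LB) does not apply to Category SR with Category TX.
Every hazard category is within its road limit and no segregation rule is violated.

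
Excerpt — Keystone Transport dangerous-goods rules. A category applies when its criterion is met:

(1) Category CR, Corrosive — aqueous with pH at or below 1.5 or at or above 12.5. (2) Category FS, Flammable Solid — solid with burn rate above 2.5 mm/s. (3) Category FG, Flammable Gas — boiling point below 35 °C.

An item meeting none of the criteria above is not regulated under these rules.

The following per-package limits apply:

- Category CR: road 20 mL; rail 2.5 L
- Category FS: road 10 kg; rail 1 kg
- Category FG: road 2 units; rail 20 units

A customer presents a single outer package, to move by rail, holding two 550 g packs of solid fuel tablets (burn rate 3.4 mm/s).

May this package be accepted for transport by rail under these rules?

No

Solid fuel tablets: burn rate 3.4 mm/s > 2.5 mm/s → Category FS (Flammable Solid).
Category FS quantity: two 550 g packs = 1.1 kg.
1.1 kg exceeds the rail limit of 1 kg for Category FS.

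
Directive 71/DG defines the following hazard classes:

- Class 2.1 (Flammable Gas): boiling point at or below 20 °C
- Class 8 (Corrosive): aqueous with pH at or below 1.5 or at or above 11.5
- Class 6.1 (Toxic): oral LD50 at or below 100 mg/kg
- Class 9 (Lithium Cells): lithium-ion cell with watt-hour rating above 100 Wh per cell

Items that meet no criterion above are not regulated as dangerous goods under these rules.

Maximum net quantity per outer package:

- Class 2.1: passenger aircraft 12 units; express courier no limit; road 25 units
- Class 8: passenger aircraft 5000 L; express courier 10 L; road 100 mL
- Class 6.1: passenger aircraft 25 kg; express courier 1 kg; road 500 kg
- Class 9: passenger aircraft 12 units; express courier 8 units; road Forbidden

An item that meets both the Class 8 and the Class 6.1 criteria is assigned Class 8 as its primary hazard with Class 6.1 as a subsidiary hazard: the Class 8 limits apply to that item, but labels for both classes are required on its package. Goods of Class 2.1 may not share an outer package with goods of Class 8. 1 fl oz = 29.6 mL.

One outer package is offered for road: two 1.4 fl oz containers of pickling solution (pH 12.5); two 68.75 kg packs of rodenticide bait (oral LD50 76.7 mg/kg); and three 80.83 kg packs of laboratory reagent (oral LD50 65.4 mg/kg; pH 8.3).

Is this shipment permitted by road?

Yes

The pickling solution has pH 12.5, which is ≥ 11.5, so it is Class 8 (Corrosive).
The rodenticide bait has oral LD50 76.7 mg/kg, which is ≤ 100 mg/kg, so it is Class 6.1 (Toxic).
With oral LD50 65.4 mg/kg (≤ 100 mg/kg), the laboratory reagent falls in Class 6.1.
Total Class 6.1: (two 68.75 kg packs = 137.5 kg) + (three 80.83 kg packs = 242.49 kg) = 379.99 kg.
That is within the Class 6.1 road limit of 500 kg.
Class 8 quantity: two 1.4 fl oz containers = 82.88 mL.
82.88 mL is within the road limit of 100 mL for Class 8.
The segregation rule (Class 2.1 with Class 8) does not apply to Class 6.1 with Class 8.
Every hazard class is within its road limit and no segregation rule is violated.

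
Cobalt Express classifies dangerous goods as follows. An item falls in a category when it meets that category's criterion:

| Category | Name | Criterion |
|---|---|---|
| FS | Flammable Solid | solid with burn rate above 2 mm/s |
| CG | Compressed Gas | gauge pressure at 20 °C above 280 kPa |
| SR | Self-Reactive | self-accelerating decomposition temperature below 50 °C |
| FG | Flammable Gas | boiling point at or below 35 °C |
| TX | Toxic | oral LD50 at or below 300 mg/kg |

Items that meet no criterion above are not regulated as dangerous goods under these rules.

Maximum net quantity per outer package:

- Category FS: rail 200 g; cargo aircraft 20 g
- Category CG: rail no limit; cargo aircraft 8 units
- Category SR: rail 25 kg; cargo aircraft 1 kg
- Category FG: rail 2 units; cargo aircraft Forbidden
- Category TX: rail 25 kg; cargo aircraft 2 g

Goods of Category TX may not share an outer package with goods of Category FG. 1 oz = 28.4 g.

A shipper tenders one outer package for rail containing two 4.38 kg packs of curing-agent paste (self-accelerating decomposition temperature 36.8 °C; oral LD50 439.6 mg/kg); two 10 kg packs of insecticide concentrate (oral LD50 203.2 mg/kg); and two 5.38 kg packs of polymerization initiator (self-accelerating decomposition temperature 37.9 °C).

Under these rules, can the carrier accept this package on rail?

Yes

With self-accelerating decomposition temperature 36.8 °C (< 50 °C), the curing-agent paste falls in Category SR.
With oral LD50 203.2 mg/kg (≤ 300 mg/kg), the insecticide concentrate falls in Category TX.
Self-accelerating decomposition temperature 37.9 °C meets the Category SR criterion (Self-Reactive), so the polymerization initiator is Category SR.
Category TX quantity: two 10 kg packs = 20 kg.
20 kg is within the rail limit of 25 kg for Category TX.
Total Category SR: (two 4.38 kg packs = 8.76 kg) + (two 5.38 kg packs = 10.76 kg) = 19.52 kg.
That is within the Category SR rail limit of 25 kg.
The segregation rule (Category TX with Category FG) does not apply to Category TX with Category SR.
Every hazard category is within its rail limit and no segregation rule is violated.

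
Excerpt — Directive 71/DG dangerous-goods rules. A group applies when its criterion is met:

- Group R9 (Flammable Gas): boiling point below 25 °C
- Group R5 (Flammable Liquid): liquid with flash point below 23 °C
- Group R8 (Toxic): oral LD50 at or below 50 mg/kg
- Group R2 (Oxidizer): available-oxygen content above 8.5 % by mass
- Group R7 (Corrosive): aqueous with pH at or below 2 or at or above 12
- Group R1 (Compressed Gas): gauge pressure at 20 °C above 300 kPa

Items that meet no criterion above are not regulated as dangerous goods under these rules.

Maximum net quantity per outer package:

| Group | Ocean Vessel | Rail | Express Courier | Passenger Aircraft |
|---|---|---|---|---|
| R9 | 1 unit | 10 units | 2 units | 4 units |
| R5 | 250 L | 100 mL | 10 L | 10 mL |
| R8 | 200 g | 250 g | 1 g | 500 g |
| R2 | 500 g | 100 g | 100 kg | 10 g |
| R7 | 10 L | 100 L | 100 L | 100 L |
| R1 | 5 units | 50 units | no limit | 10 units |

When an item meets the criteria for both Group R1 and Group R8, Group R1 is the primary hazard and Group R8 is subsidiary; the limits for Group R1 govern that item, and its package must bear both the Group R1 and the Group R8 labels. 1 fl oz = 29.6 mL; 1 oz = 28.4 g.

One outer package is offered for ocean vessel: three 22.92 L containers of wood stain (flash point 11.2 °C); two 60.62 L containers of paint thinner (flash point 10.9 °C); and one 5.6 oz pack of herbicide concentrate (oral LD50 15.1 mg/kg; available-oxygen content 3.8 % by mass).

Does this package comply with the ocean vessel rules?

Yes

The wood stain has flash point 11.2 °C, which is < 23 °C, so it is Group R5 (Flammable Liquid).
Paint thinner: flash point 10.9 °C < 23 °C → Group R5 (Flammable Liquid).
The herbicide concentrate has oral LD50 15.1 mg/kg, which is ≤ 50 mg/kg, so it is Group R8 (Toxic).
Group R8 quantity: one 5.6 oz pack = 159.04 g.
159.04 g ≤ 200 g (ocean vessel limit, Group R8) — within limit.
Total Group R5: (three 22.92 L containers = 68.76 L) + (two 60.62 L containers = 121.24 L) = 190 L.
190 L is within the ocean vessel limit of 250 L for Group R5.
Every hazard group is within its ocean vessel limit and no segregation rule is violated.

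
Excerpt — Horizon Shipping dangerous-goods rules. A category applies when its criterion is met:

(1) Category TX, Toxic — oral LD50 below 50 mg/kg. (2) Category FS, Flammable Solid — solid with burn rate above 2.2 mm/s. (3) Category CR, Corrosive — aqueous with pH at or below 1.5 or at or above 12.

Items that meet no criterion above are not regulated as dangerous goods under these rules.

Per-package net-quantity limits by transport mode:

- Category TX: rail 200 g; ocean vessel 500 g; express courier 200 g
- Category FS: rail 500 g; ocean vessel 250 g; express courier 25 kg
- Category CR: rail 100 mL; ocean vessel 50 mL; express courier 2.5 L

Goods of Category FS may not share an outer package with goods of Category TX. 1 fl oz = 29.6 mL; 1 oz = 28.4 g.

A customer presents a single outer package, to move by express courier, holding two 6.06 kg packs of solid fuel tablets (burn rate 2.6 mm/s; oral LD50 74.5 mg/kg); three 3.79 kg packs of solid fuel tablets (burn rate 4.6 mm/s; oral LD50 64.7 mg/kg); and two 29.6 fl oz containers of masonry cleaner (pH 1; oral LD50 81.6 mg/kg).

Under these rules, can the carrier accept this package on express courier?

Yes

Solid fuel tablets: burn rate 2.6 mm/s > 2.2 mm/s → Category FS (Flammable Solid).
With burn rate 4.6 mm/s (> 2.2 mm/s), the solid fuel tablets fall in Category FS.
With pH 1 (≤ 1.5), the masonry cleaner falls in Category CR.
Total Category FS: (two 6.06 kg packs = 12.12 kg) + (three 3.79 kg packs = 11.37 kg) = 23.49 kg.
That is within the Category FS express courier limit of 25 kg.
Category CR quantity: two 29.6 fl oz containers = 1752.32 mL.
1752.32 mL is within the express courier limit of 2.5 L for Category CR.
The segregation rule (Category FS with Category TX) does not apply to Category FS with Category CR.
Every hazard category is within its express courier limit and no segregation rule is violated.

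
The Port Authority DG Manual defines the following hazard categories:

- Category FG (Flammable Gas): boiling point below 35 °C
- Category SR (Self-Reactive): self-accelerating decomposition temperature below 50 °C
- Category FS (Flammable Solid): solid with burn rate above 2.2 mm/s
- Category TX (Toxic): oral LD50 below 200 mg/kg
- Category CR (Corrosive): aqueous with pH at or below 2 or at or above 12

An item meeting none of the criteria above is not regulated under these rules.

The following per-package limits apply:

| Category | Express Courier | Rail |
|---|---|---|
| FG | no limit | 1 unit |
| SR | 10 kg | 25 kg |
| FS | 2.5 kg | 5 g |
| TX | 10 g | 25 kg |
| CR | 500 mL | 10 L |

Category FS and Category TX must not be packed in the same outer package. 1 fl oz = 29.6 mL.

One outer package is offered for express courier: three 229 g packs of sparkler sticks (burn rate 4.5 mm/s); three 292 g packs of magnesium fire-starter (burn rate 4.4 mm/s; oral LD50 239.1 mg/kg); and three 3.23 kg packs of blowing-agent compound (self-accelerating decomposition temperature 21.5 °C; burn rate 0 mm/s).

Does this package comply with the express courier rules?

Yes

The sparkler sticks have burn rate 4.5 mm/s, which is > 2.2 mm/s, so they are Category FS (Flammable Solid).
Magnesium fire-starter: burn rate 4.4 mm/s > 2.2 mm/s → Category FS (Flammable Solid).
Blowing-agent compound: self-accelerating decomposition temperature 21.5 °C < 50 °C → Category SR (Self-Reactive).
Total Category FS: (three 229 g packs = 687 g) + (three 292 g packs = 876 g) = 1.563 kg.
1.563 kg ≤ 2.5 kg (express courier limit, Category FS) — within limit.
Category SR quantity: three 3.23 kg packs = 9.69 kg.
That is within the Category SR express courier limit of 10 kg.
The segregation rule (Category FS with Category TX) does not apply to Category FS with Category SR.
Every hazard category is within its express courier limit and no segregation rule is violated.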